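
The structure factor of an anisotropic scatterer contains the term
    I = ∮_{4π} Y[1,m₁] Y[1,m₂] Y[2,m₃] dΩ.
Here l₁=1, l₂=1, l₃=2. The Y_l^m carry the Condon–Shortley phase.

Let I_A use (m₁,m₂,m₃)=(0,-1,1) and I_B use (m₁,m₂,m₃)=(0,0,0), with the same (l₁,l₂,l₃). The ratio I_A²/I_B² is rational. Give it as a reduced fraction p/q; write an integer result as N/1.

3/4

Shared (l₁,l₂,l₃)=(1,1,2): N and (l;000)² cancel in I_A²/I_B².
A: Δ = 0!·2!·2!/5! = 1/30; Racah Σ t=0..0: t=0:+1/2 = 1/2; ⇒ 3j(1 1 2; 0 -1 1)² = 1/10, sgn -1
B: Δ = 0!·2!·2!/5! = 1/30; Racah Σ t=0..0: t=0:+1/1 = 1/1; ⇒ 3j(1 1 2; 0 0 0)² = 2/15, sgn +1
I_A²/I_B² = (1/10)/(2/15) = 3/4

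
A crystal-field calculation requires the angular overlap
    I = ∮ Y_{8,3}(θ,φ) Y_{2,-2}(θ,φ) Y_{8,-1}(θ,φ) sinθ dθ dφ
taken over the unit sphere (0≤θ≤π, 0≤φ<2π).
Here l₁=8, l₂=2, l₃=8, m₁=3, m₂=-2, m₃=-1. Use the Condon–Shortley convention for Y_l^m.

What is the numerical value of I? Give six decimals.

0.184248

Checks pass: Σm=0; 18 even; l₃=8∈[6,10].
(2·8+1)(2·2+1)(2·8+1) = 1445
Δ: 2! 14! 2! / 19! → 1/348840
sum: t=0:+1/116121600 t=1:−1/25401600 t=2:+1/116121600 = -1/45158400
3j²(8 2 8; 0 0 0) = Δ·Π!·Σ² = 24/1615  (sign -1)
sum: t=0:+1/174182400 = 1/174182400
3j²(8 2 8; 3 -2 -1) = Δ·Π!·Σ² = 77/3876  (sign -1)
combine: 4πI² = 1445·24/1615·77/3876 = 154/361
take √, sign +1: I = 0.18424759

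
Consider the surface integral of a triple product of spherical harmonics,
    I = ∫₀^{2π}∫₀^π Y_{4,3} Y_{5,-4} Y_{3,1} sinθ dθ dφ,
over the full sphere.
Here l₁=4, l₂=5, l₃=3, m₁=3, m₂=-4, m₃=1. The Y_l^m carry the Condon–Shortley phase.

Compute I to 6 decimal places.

0.042401

m-sum 0 ✓  L=12 even ✓  1≤3≤9 ✓
Π(2lᵢ+1) = 9×11×7 = 693
triangle coeff Δ(4,5,3) = 1/180180
Σ_t [2,4]: t=2:+1/576 t=3:−1/144 t=4:+1/576 = -1/288
(3j)²=20/1001 [(4 5 3; 0 0 0)], sign=+1
Σ_t [0,1]: t=0:+1/4320 t=1:−1/5760 = 1/17280
(3j)²=7/4290 [(4 5 3; 3 -4 1)], sign=+1
⇒ 4πI² = 42/1859
I = (+1)√(42/1859/(4π)) = 0.04240138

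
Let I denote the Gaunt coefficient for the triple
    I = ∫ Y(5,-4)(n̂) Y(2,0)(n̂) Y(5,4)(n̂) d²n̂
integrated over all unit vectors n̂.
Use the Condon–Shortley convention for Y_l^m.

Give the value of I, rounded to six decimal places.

-0.097044

Rules hold: Σm=0, L=12 even, 3≤5≤7.
N = 11·5·11 = 605
Δ = 2!·8!·2!/13! = 1/38610
Racah Σ t=0..2: t=0:+1/2880 t=1:−1/576 t=2:+1/2880 = -1/960
⇒ 3j(5 2 5; 0 0 0)² = 10/429, sgn +1
Racah Σ t=1..2: t=1:−1/40320 t=2:+1/20160 = 1/40320
⇒ 3j(5 2 5; -4 0 4)² = 6/715, sgn -1
4πI² = N·(3j₀)²·(3jₘ)² = 20/169
I = -1·√(0.118343/4π) = -0.09704356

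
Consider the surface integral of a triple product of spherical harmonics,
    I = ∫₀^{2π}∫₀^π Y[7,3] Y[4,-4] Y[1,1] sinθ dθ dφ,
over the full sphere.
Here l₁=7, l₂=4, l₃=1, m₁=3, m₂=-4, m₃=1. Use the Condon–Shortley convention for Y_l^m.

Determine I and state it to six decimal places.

0.000000

l₃=1 ∉ [3,11] — triangle fails ⇒ I = 0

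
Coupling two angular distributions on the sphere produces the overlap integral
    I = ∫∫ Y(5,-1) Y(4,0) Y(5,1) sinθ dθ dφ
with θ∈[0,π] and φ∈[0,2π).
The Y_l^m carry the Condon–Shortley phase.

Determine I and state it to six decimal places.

Rules hold: Σm=0, L=14 even, 1≤5≤9.
N = 11·9·11 = 1089
Δ = 4!·6!·4!/15! = 1/3153150
Racah Σ t=0..4: t=0:+1/69120 t=1:−1/1728 t=2:+1/576 t=3:−1/1728 t=4:+1/69120 = 7/11520
⇒ 3j(5 4 5; 0 0 0)² = 2/143, sgn -1
Racah Σ t=0..4: t=0:+1/414720 t=1:−1/4320 t=2:+1/768 t=3:−1/1296 t=4:+1/27648 = 7/20736
⇒ 3j(5 4 5; -1 0 1)² = 8/1287, sgn +1
4πI² = N·(3j₀)²·(3jₘ)² = 16/169
I = -1·√(0.0946746/4π) = -0.08679840

-0.086798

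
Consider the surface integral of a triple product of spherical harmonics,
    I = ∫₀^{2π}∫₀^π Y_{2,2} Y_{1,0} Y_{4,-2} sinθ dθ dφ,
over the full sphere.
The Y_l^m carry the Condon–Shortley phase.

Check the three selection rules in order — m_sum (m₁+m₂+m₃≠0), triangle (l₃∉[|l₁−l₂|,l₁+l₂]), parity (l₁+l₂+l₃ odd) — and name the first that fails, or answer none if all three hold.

triangle

Σmᵢ = 0  ✓
l₃∈[|l₁−l₂|,l₁+l₂]=[1,3], have l₃=4  ✗
Σlᵢ = 7 ⇒ odd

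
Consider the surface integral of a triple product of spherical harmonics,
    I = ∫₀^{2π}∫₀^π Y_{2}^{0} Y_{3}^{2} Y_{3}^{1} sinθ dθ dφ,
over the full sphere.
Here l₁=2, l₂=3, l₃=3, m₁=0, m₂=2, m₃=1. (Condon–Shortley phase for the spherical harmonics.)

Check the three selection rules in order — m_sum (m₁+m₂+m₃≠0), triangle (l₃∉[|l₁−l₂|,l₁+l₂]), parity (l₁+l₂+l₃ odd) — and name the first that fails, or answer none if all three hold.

m_sum

m₁+m₂+m₃ = 0 + 2 + 1 = 3  ✗
triangle: |2−3|=1 ≤ l₃=3 ≤ 2+3=5
parity: l₁+l₂+l₃ = 8 is even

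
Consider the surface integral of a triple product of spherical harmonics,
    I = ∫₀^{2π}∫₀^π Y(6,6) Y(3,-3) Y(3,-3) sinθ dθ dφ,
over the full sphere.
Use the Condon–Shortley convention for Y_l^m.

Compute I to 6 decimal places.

0.360342

m-sum 0 ✓  L=12 even ✓  3≤3≤9 ✓
Π(2lᵢ+1) = 13×7×7 = 637
triangle coeff Δ(6,3,3) = 1/12012
Σ_t [3,3]: t=3:−1/1296 = -1/1296
(3j)²=100/3003 [(6 3 3; 0 0 0)], sign=+1
Σ_t [0,0]: t=0:+1/518400 = 1/518400
(3j)²=1/13 [(6 3 3; 6 -3 -3)], sign=+1
⇒ 4πI² = 700/429
I = (+1)√(700/429/(4π)) = 0.36034246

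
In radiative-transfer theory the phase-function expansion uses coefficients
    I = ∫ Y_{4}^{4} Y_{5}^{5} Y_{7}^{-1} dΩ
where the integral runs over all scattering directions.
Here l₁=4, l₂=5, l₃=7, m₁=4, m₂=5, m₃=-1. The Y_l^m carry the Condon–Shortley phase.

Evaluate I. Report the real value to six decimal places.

0.000000

Σmᵢ = 8 ≠ 0, so the φ-integral vanishes; I = 0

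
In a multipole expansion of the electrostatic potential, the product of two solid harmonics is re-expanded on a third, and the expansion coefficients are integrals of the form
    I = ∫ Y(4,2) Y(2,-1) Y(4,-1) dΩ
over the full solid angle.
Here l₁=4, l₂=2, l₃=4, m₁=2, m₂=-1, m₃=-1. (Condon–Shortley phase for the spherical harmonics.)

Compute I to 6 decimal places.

Checks pass: Σm=0; 10 even; l₃=4∈[2,6].
(2·4+1)(2·2+1)(2·4+1) = 405
Δ: 2! 6! 2! / 11! → 1/13860
sum: t=0:+1/192 t=1:−1/36 t=2:+1/192 = -5/288
3j²(4 2 4; 0 0 0) = Δ·Π!·Σ² = 20/693  (sign -1)
sum: t=0:+1/96 t=1:−1/240 = 1/160
3j²(4 2 4; 2 -1 -1) = Δ·Π!·Σ² = 27/1540  (sign -1)
combine: 4πI² = 405·20/693·27/1540 = 1215/5929
take √, sign +1: I = 0.12770047

0.127700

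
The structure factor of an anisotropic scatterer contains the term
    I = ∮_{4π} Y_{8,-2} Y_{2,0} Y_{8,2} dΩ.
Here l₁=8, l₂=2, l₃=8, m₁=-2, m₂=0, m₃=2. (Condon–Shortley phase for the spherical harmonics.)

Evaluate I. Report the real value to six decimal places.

0.132796

m-sum 0 ✓  L=18 even ✓  6≤8≤10 ✓
Π(2lᵢ+1) = 17×5×17 = 1445
triangle coeff Δ(8,2,8) = 1/348840
Σ_t [0,2]: t=0:+1/116121600 t=1:−1/25401600 t=2:+1/116121600 = -1/45158400
(3j)²=24/1615 [(8 2 8; 0 0 0)], sign=-1
Σ_t [0,2]: t=0:+1/348364800 t=1:−1/43545600 t=2:+1/116121600 = -1/87091200
(3j)²=10/969 [(8 2 8; -2 0 2)], sign=-1
⇒ 4πI² = 80/361
I = (+1)√(80/361/(4π)) = 0.13279645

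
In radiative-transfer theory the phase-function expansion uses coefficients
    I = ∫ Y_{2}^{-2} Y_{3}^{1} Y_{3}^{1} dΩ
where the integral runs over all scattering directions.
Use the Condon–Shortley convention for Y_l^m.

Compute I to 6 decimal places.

m-sum 0 ✓  L=8 even ✓  1≤3≤5 ✓
Π(2lᵢ+1) = 5×7×7 = 245
triangle coeff Δ(2,3,3) = 1/3780
Σ_t [0,2]: t=0:+1/24 t=1:−1/4 t=2:+1/24 = -1/6
(3j)²=4/105 [(2 3 3; 0 0 0)], sign=+1
Σ_t [2,2]: t=2:+1/16 = 1/16
(3j)²=2/35 [(2 3 3; -2 1 1)], sign=+1
⇒ 4πI² = 8/15
I = (+1)√(8/15/(4π)) = 0.20601291

0.206013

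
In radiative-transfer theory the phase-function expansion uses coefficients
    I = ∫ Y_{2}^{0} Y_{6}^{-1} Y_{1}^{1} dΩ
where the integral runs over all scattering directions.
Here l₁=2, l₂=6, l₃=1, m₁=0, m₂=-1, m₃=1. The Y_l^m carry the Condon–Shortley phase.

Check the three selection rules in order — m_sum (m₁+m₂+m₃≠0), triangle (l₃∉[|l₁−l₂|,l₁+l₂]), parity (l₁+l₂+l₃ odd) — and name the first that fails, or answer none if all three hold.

m₁+m₂+m₃ = 0 − 1 + 1 = 0  ✓
triangle: |2−6|=4 ≤ l₃=1 ≤ 2+6=8  ✗
parity: l₁+l₂+l₃ = 9 is odd

triangle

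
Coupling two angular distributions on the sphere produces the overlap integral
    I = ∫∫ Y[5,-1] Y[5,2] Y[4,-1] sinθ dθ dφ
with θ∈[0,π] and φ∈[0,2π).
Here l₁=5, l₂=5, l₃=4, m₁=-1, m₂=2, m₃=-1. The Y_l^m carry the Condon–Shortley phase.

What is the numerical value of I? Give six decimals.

Rules hold: Σm=0, L=14 even, 0≤4≤10.
N = 11·11·9 = 1089
Δ = 6!·4!·4!/15! = 1/3153150
Racah Σ t=1..5: t=1:−1/69120 t=2:+1/1728 t=3:−1/576 t=4:+1/1728 t=5:−1/69120 = -7/11520
⇒ 3j(5 5 4; 0 0 0)² = 2/143, sgn -1
Racah Σ t=3..6: t=3:−1/5184 t=4:+1/1152 t=5:−1/2880 t=6:+1/103680 = 7/20736
⇒ 3j(5 5 4; -1 2 -1)² = 35/2574, sgn -1
4πI² = N·(3j₀)²·(3jₘ)² = 35/169
I = +1·√(0.207101/4π) = 0.12837656

0.128377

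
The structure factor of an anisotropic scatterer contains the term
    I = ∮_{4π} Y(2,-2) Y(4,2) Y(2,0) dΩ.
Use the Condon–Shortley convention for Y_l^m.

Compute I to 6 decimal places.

Rules hold: Σm=0, L=8 even, 2≤2≤6.
N = 5·9·5 = 225
Δ = 4!·0!·4!/9! = 1/630
Racah Σ t=2..2: t=2:+1/16 = 1/16
⇒ 3j(2 4 2; 0 0 0)² = 2/35, sgn +1
Racah Σ t=4..4: t=4:+1/96 = 1/96
⇒ 3j(2 4 2; -2 2 0)² = 1/42, sgn +1
4πI² = N·(3j₀)²·(3jₘ)² = 15/49
I = +1·√(0.306122/4π) = 0.15607835

0.156078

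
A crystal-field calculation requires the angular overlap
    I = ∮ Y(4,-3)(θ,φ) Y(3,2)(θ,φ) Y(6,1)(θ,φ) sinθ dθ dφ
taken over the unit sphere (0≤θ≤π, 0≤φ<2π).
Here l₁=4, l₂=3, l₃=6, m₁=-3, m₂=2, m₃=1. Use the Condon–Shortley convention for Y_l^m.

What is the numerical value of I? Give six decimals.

l₁+l₂+l₃=13 is odd: 3j(l;000)=0 ⇒ I=0

0.000000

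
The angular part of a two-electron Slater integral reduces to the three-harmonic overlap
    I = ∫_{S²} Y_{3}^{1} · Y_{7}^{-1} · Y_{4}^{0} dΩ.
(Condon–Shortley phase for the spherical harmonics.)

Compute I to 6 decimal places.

m-sum 0 ✓  L=14 even ✓  4≤4≤10 ✓
Π(2lᵢ+1) = 7×15×9 = 945
triangle coeff Δ(3,7,4) = 1/45045
Σ_t [3,3]: t=3:−1/20736 = -1/20736
(3j)²=35/1287 [(3 7 4; 0 0 0)], sign=-1
Σ_t [2,2]: t=2:+1/27648 = 1/27648
(3j)²=10/429 [(3 7 4; 1 -1 0)], sign=+1
⇒ 4πI² = 12250/20449
I = (-1)√(12250/20449/(4π)) = -0.21833687

-0.218337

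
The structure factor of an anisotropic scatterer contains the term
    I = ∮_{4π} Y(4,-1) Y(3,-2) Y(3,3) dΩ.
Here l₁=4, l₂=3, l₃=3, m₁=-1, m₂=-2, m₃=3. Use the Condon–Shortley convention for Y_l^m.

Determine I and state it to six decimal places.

0.140463

Rules hold: Σm=0, L=10 even, 1≤3≤7.
N = 9·7·7 = 441
Δ = 4!·4!·2!/11! = 1/34650
Racah Σ t=1..3: t=1:−1/72 t=2:+1/16 t=3:−1/72 = 5/144
⇒ 3j(4 3 3; 0 0 0)² = 2/77, sgn -1
Racah Σ t=1..1: t=1:−1/288 = -1/288
⇒ 3j(4 3 3; -1 -2 3)² = 5/231, sgn -1
4πI² = N·(3j₀)²·(3jₘ)² = 30/121
I = +1·√(0.247934/4π) = 0.14046335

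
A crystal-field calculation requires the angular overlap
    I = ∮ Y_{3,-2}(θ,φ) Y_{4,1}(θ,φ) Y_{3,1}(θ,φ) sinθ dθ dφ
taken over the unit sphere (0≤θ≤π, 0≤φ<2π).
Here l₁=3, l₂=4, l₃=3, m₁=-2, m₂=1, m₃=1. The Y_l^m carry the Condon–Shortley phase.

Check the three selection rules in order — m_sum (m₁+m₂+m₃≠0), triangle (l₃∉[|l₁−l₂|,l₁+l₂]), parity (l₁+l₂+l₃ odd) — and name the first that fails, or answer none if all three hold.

azimuthal sum: -2 + 1 + 1 = 0  ✓
1 ≤ 3 ≤ 7 (triangle on l)  ✓
L = 3 + 4 + 3 = 10 (even)  ✓

none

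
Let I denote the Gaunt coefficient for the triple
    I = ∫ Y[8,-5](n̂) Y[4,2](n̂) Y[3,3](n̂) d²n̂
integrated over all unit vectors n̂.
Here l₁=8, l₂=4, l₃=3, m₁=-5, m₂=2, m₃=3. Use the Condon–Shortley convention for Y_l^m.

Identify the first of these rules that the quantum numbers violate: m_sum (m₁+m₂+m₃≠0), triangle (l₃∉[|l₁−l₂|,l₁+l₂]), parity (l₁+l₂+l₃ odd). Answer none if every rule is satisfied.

azimuthal sum: -5 + 2 + 3 = 0  ✓
4 ≤ 3 ≤ 12 (triangle on l)  ✗
L = 8 + 4 + 3 = 15 (odd)

triangle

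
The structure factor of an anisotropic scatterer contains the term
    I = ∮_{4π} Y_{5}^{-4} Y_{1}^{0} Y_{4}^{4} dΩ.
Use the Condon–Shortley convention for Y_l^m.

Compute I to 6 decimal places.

0.147319

Rules hold: Σm=0, L=10 even, 4≤4≤6.
N = 11·3·9 = 297
Δ = 2!·8!·0!/11! = 1/495
Racah Σ t=1..1: t=1:−1/576 = -1/576
⇒ 3j(5 1 4; 0 0 0)² = 5/99, sgn -1
Racah Σ t=1..1: t=1:−1/40320 = -1/40320
⇒ 3j(5 1 4; -4 0 4)² = 1/55, sgn -1
4πI² = N·(3j₀)²·(3jₘ)² = 3/11
I = +1·√(0.272727/4π) = 0.14731920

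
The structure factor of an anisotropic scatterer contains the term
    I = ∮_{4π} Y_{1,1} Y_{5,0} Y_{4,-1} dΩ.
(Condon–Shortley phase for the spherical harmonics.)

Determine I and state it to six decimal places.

Rules hold: Σm=0, L=10 even, 4≤4≤6.
N = 3·11·9 = 297
Δ = 2!·0!·8!/11! = 1/495
Racah Σ t=1..1: t=1:−1/576 = -1/576
⇒ 3j(1 5 4; 0 0 0)² = 5/99, sgn -1
Racah Σ t=0..0: t=0:+1/1440 = 1/1440
⇒ 3j(1 5 4; 1 0 -1)² = 2/99, sgn -1
4πI² = N·(3j₀)²·(3jₘ)² = 10/33
I = +1·√(0.30303/4π) = 0.15528807

0.155288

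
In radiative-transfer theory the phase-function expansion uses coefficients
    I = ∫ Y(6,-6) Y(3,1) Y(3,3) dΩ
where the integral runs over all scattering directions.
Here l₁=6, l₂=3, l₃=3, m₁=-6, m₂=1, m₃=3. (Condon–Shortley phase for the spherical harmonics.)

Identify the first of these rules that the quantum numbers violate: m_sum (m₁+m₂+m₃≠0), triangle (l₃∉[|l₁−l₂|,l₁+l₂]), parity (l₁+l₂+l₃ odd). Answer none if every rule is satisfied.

m₁+m₂+m₃ = -6 + 1 + 3 = -2  ✗
triangle: |6−3|=3 ≤ l₃=3 ≤ 6+3=9
parity: l₁+l₂+l₃ = 12 is even

m_sum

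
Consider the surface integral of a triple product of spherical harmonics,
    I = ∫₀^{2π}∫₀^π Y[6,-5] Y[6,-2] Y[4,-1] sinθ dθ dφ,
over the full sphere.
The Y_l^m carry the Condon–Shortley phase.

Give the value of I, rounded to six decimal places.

m-sum = -5 − 2 − 1 = -8 ≠ 0 ⇒ I = 0

0.000000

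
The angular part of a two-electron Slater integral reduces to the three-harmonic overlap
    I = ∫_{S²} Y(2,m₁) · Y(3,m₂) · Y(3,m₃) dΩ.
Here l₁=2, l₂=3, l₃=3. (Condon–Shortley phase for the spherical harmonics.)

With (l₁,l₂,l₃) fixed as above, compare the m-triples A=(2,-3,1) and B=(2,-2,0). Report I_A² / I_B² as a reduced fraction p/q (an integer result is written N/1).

1/2

Shared (l₁,l₂,l₃)=(2,3,3): N and (l;000)² cancel in I_A²/I_B².
A: Δ = 2!·2!·4!/9! = 1/3780; Racah Σ t=0..0: t=0:+1/96 = 1/96; ⇒ 3j(2 3 3; 2 -3 1)² = 1/42, sgn +1
B: Δ = 2!·2!·4!/9! = 1/3780; Racah Σ t=0..0: t=0:+1/24 = 1/24; ⇒ 3j(2 3 3; 2 -2 0)² = 1/21, sgn -1
I_A²/I_B² = (1/42)/(1/21) = 1/2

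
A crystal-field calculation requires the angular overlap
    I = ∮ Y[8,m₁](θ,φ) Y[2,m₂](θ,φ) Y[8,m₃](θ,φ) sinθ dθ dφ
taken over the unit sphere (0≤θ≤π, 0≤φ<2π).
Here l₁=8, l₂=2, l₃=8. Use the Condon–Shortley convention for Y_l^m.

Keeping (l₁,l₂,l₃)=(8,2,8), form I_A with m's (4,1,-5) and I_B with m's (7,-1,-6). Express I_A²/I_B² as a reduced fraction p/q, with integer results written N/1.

Same 8,2,8: normalisation and zero-m 3j drop out of the ratio.
A: Δ: 2! 14! 2! / 19! → 1/348840; sum: t=1:−1/479001600 t=2:+1/1916006400 = -1/638668800; 3j²(8 2 8; 4 1 -5) = Δ·Π!·Σ² = 117/6460  (sign +1)
B: Δ: 2! 14! 2! / 19! → 1/348840; sum: t=0:+1/12454041600 t=1:−1/174356582400 = 1/13412044800; 3j²(8 2 8; 7 -1 -6) = Δ·Π!·Σ² = 169/7752  (sign +1)
I_A²/I_B² = (117/6460)/(169/7752) = 54/65

54/65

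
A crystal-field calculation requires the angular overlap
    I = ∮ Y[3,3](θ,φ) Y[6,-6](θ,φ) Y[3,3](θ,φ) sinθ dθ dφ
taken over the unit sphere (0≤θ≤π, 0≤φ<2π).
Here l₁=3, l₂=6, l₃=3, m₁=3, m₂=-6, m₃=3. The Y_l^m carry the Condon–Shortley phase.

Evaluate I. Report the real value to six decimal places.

Rules hold: Σm=0, L=12 even, 3≤3≤9.
N = 7·13·7 = 637
Δ = 6!·0!·6!/13! = 1/12012
Racah Σ t=3..3: t=3:−1/1296 = -1/1296
⇒ 3j(3 6 3; 0 0 0)² = 100/3003, sgn +1
Racah Σ t=0..0: t=0:+1/518400 = 1/518400
⇒ 3j(3 6 3; 3 -6 3)² = 1/13, sgn +1
4πI² = N·(3j₀)²·(3jₘ)² = 700/429
I = +1·√(1.6317/4π) = 0.36034246

0.360342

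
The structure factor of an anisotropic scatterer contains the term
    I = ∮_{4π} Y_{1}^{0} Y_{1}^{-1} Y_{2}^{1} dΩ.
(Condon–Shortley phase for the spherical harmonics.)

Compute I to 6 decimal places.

m-sum 0 ✓  L=4 even ✓  0≤2≤2 ✓
Π(2lᵢ+1) = 3×3×5 = 45
triangle coeff Δ(1,1,2) = 1/30
Σ_t [0,0]: t=0:+1/1 = 1/1
(3j)²=2/15 [(1 1 2; 0 0 0)], sign=+1
Σ_t [0,0]: t=0:+1/2 = 1/2
(3j)²=1/10 [(1 1 2; 0 -1 1)], sign=-1
⇒ 4πI² = 3/5
I = (-1)√(3/5/(4π)) = -0.21850969

-0.218510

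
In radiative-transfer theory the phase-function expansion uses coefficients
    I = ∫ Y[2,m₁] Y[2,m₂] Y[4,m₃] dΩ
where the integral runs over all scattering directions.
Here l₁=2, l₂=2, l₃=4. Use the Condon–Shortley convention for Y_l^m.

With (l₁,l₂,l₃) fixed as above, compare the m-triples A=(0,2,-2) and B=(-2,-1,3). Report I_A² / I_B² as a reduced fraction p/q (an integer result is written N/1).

3/7

l's match ⇒ only the (l;m) 3-j factors differ between A and B.
A: triangle coeff Δ(2,2,4) = 1/630; Σ_t [0,0]: t=0:+1/96 = 1/96; (3j)²=1/42 [(2 2 4; 0 2 -2)], sign=+1
B: triangle coeff Δ(2,2,4) = 1/630; Σ_t [0,0]: t=0:+1/144 = 1/144; (3j)²=1/18 [(2 2 4; -2 -1 3)], sign=-1
I_A²/I_B² = (1/42)/(1/18) = 3/7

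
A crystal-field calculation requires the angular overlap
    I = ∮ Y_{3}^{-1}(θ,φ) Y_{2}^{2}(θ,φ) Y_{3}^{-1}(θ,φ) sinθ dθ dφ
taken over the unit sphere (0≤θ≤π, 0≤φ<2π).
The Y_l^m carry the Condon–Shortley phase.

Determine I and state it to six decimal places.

Checks pass: Σm=0; 8 even; l₃=3∈[1,5].
(2·3+1)(2·2+1)(2·3+1) = 245
Δ: 2! 4! 2! / 9! → 1/3780
sum: t=0:+1/24 t=1:−1/4 t=2:+1/24 = -1/6
3j²(3 2 3; 0 0 0) = Δ·Π!·Σ² = 4/105  (sign +1)
sum: t=2:+1/16 = 1/16
3j²(3 2 3; -1 2 -1) = Δ·Π!·Σ² = 2/35  (sign +1)
combine: 4πI² = 245·4/105·2/35 = 8/15
take √, sign +1: I = 0.20601291

0.206013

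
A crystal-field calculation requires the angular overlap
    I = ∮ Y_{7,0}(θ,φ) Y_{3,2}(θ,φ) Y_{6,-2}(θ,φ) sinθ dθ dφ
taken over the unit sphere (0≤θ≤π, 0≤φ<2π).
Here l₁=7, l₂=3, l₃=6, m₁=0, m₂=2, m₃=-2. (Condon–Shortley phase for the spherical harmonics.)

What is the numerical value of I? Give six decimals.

m-sum 0 ✓  L=16 even ✓  4≤6≤10 ✓
Π(2lᵢ+1) = 15×7×13 = 1365
triangle coeff Δ(7,3,6) = 1/2042040
Σ_t [1,3]: t=1:−1/207360 t=2:+1/57600 t=3:−1/207360 = 1/129600
(3j)²=168/12155 [(7 3 6; 0 0 0)], sign=+1
Σ_t [3,4]: t=3:−1/207360 t=4:+1/725760 = -1/290304
(3j)²=125/7293 [(7 3 6; 0 2 -2)], sign=-1
⇒ 4πI² = 147000/454597
I = (-1)√(147000/454597/(4π)) = -0.16041333

-0.160413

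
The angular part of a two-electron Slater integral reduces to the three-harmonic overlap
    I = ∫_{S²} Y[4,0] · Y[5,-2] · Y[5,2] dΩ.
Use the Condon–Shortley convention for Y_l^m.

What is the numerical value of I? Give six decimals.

Rules hold: Σm=0, L=14 even, 1≤5≤9.
N = 9·11·11 = 1089
Δ = 4!·4!·6!/15! = 1/3153150
Racah Σ t=0..4: t=0:+1/69120 t=1:−1/1728 t=2:+1/576 t=3:−1/1728 t=4:+1/69120 = 7/11520
⇒ 3j(4 5 5; 0 0 0)² = 2/143, sgn -1
Racah Σ t=0..3: t=0:+1/20736 t=1:−1/1728 t=2:+1/1920 t=3:−1/25920 = -1/20736
⇒ 3j(4 5 5; 0 -2 2)² = 1/2574, sgn +1
4πI² = N·(3j₀)²·(3jₘ)² = 1/169
I = -1·√(0.00591716/4π) = -0.02169960

-0.021700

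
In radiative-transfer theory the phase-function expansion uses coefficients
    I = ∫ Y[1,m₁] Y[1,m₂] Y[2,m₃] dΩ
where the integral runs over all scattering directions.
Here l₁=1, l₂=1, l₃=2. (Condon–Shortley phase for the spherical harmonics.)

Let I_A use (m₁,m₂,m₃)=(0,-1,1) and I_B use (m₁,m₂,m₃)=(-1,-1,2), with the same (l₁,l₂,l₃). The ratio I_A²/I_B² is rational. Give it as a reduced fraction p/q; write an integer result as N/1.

Same 1,1,2: normalisation and zero-m 3j drop out of the ratio.
A: Δ: 0! 2! 2! / 5! → 1/30; sum: t=0:+1/2 = 1/2; 3j²(1 1 2; 0 -1 1) = Δ·Π!·Σ² = 1/10  (sign -1)
B: Δ: 0! 2! 2! / 5! → 1/30; sum: t=0:+1/4 = 1/4; 3j²(1 1 2; -1 -1 2) = Δ·Π!·Σ² = 1/5  (sign +1)
I_A²/I_B² = (1/10)/(1/5) = 1/2

1/2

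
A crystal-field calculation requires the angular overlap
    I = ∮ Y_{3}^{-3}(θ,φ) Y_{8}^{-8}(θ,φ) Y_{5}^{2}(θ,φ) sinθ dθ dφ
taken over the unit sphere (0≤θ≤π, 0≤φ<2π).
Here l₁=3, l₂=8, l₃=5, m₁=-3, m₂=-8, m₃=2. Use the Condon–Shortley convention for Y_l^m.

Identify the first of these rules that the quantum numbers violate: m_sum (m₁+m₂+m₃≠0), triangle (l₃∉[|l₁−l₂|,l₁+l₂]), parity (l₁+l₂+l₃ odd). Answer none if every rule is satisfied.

m_sum

Σmᵢ = -9  ✗
l₃∈[|l₁−l₂|,l₁+l₂]=[5,11], have l₃=5
Σlᵢ = 16 ⇒ even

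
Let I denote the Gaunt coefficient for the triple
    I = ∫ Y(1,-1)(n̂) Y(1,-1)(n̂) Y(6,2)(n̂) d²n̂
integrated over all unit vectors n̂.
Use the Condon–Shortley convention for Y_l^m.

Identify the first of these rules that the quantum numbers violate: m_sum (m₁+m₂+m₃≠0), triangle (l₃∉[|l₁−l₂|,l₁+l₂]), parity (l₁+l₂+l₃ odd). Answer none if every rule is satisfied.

Σmᵢ = 0  ✓
l₃∈[|l₁−l₂|,l₁+l₂]=[0,2], have l₃=6  ✗
Σlᵢ = 8 ⇒ even

triangle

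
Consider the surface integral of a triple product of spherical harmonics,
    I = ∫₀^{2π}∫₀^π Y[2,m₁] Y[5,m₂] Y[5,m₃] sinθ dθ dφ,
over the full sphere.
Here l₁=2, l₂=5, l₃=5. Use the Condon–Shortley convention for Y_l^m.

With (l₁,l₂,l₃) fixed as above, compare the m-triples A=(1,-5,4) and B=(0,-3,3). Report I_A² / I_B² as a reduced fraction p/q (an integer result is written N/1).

135/1

l's match ⇒ only the (l;m) 3-j factors differ between A and B.
A: triangle coeff Δ(2,5,5) = 1/38610; Σ_t [0,0]: t=0:+1/80640 = 1/80640; (3j)²=9/286 [(2 5 5; 1 -5 4)], sign=-1
B: triangle coeff Δ(2,5,5) = 1/38610; Σ_t [0,2]: t=0:+1/5760 t=1:−1/5040 t=2:+1/161280 = -1/53760; (3j)²=1/4290 [(2 5 5; 0 -3 3)], sign=-1
I_A²/I_B² = (9/286)/(1/4290) = 135/1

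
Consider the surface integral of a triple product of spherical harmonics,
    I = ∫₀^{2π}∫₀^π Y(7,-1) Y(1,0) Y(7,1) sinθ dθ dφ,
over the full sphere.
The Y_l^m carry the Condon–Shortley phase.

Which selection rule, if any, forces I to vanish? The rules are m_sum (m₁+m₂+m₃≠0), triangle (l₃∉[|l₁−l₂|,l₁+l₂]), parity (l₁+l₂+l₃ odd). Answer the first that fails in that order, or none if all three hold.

azimuthal sum: -1 + 0 + 1 = 0  ✓
6 ≤ 7 ≤ 8 (triangle on l)  ✓
L = 7 + 1 + 7 = 15 (odd)  ✗

parity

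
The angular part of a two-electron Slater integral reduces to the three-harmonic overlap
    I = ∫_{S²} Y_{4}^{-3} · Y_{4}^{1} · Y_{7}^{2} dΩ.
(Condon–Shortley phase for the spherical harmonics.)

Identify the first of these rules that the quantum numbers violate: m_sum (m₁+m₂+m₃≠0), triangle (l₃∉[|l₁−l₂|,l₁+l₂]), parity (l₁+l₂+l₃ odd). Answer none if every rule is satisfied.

azimuthal sum: -3 + 1 + 2 = 0  ✓
0 ≤ 7 ≤ 8 (triangle on l)  ✓
L = 4 + 4 + 7 = 15 (odd)  ✗

parity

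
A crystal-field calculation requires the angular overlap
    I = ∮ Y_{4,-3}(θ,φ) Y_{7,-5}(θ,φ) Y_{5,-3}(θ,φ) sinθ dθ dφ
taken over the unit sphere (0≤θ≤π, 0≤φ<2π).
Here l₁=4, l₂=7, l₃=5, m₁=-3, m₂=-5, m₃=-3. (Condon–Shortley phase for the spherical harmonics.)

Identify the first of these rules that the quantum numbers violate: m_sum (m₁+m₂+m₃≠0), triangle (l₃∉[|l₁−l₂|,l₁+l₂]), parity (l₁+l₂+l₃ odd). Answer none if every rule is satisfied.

m_sum

m₁+m₂+m₃ = -3 − 5 − 3 = -11  ✗
triangle: |4−7|=3 ≤ l₃=5 ≤ 4+7=11
parity: l₁+l₂+l₃ = 16 is even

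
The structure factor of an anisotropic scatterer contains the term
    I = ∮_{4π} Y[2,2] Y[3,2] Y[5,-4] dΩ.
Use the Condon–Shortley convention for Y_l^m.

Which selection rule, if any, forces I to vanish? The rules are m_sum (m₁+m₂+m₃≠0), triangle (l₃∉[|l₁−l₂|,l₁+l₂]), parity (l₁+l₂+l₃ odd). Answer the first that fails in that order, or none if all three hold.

azimuthal sum: 2 + 2 − 4 = 0  ✓
1 ≤ 5 ≤ 5 (triangle on l)  ✓
L = 2 + 3 + 5 = 10 (even)  ✓

none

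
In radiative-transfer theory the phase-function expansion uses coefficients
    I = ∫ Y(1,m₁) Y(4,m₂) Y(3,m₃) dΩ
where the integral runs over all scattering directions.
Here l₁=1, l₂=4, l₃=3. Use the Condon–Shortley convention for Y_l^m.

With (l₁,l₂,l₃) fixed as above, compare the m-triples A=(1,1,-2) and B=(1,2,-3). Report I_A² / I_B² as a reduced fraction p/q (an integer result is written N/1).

l's match ⇒ only the (l;m) 3-j factors differ between A and B.
A: triangle coeff Δ(1,4,3) = 1/252; Σ_t [0,0]: t=0:+1/240 = 1/240; (3j)²=1/84 [(1 4 3; 1 1 -2)], sign=-1
B: triangle coeff Δ(1,4,3) = 1/252; Σ_t [0,0]: t=0:+1/1440 = 1/1440; (3j)²=1/252 [(1 4 3; 1 2 -3)], sign=+1
I_A²/I_B² = (1/84)/(1/252) = 3/1

3/1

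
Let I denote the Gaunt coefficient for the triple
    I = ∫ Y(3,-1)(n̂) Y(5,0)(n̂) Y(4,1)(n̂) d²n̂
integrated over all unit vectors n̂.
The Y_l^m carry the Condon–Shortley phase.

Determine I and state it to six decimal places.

m-sum 0 ✓  L=12 even ✓  2≤4≤8 ✓
Π(2lᵢ+1) = 7×11×9 = 693
triangle coeff Δ(3,5,4) = 1/180180
Σ_t [1,3]: t=1:−1/576 t=2:+1/144 t=3:−1/576 = 1/288
(3j)²=20/1001 [(3 5 4; 0 0 0)], sign=+1
Σ_t [2,4]: t=2:+1/288 t=3:−1/288 t=4:+1/5760 = 1/5760
(3j)²=1/12012 [(3 5 4; -1 0 1)], sign=-1
⇒ 4πI² = 15/13013
I = (-1)√(15/13013/(4π)) = -0.00957750

-0.009577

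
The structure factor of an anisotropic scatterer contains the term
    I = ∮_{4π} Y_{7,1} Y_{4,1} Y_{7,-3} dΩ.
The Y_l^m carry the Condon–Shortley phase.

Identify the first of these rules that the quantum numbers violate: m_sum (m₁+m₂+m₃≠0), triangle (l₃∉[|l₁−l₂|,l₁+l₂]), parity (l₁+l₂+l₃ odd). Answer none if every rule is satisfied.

m₁+m₂+m₃ = 1 + 1 − 3 = -1  ✗
triangle: |7−4|=3 ≤ l₃=7 ≤ 7+4=11
parity: l₁+l₂+l₃ = 18 is even

m_sum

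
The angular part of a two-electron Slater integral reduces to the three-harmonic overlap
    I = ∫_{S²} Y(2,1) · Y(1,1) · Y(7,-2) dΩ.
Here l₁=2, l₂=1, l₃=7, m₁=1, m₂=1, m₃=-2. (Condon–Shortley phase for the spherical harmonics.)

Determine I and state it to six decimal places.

0.000000

|2−1|≤7≤2+1 violated ⇒ I = 0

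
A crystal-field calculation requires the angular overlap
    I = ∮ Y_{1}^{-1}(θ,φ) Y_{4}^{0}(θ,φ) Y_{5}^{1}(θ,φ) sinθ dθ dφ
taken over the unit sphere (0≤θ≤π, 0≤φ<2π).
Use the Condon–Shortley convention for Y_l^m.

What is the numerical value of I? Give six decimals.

Checks pass: Σm=0; 10 even; l₃=5∈[3,5].
(2·1+1)(2·4+1)(2·5+1) = 297
Δ: 0! 2! 8! / 11! → 1/495
sum: t=0:+1/576 = 1/576
3j²(1 4 5; 0 0 0) = Δ·Π!·Σ² = 5/99  (sign -1)
sum: t=0:+1/1152 = 1/1152
3j²(1 4 5; -1 0 1) = Δ·Π!·Σ² = 1/33  (sign +1)
combine: 4πI² = 297·5/99·1/33 = 5/11
take √, sign -1: I = -0.19018827

-0.190188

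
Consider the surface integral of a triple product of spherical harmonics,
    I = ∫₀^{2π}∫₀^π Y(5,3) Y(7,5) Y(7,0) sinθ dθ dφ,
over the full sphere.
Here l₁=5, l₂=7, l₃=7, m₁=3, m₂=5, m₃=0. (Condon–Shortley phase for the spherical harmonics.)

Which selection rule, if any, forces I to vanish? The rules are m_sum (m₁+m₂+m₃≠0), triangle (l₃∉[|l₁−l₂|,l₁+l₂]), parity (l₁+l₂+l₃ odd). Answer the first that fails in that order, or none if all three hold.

m_sum

m₁+m₂+m₃ = 3 + 5 + 0 = 8  ✗
triangle: |5−7|=2 ≤ l₃=7 ≤ 5+7=12
parity: l₁+l₂+l₃ = 19 is odd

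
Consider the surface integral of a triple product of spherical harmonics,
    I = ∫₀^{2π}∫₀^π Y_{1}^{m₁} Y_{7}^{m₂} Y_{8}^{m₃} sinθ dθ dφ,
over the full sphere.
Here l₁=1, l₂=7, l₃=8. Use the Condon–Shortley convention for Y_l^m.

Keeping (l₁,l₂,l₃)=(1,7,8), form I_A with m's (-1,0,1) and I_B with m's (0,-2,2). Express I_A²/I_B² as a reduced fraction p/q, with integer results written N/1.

3/5

l's match ⇒ only the (l;m) 3-j factors differ between A and B.
A: triangle coeff Δ(1,7,8) = 1/2040; Σ_t [0,0]: t=0:+1/50803200 = 1/50803200; (3j)²=3/170 [(1 7 8; -1 0 1)], sign=-1
B: triangle coeff Δ(1,7,8) = 1/2040; Σ_t [0,0]: t=0:+1/43545600 = 1/43545600; (3j)²=1/34 [(1 7 8; 0 -2 2)], sign=+1
I_A²/I_B² = (3/170)/(1/34) = 3/5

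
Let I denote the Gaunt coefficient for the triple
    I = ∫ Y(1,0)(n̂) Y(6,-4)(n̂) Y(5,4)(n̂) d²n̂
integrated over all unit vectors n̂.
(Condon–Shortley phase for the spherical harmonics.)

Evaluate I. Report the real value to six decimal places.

0.182727

m-sum 0 ✓  L=12 even ✓  5≤5≤7 ✓
Π(2lᵢ+1) = 3×13×11 = 429
triangle coeff Δ(1,6,5) = 1/858
Σ_t [1,1]: t=1:−1/14400 = -1/14400
(3j)²=6/143 [(1 6 5; 0 0 0)], sign=+1
Σ_t [1,1]: t=1:−1/362880 = -1/362880
(3j)²=10/429 [(1 6 5; 0 -4 4)], sign=+1
⇒ 4πI² = 60/143
I = (+1)√(60/143/(4π)) = 0.18272698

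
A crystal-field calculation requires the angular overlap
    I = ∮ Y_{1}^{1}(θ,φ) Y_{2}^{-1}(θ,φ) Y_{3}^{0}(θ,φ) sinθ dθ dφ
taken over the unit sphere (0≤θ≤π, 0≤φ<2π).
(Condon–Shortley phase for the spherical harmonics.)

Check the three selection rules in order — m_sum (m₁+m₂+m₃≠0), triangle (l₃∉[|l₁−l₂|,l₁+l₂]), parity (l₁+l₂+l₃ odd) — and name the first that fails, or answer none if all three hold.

azimuthal sum: 1 − 1 + 0 = 0  ✓
1 ≤ 3 ≤ 3 (triangle on l)  ✓
L = 1 + 2 + 3 = 6 (even)  ✓

none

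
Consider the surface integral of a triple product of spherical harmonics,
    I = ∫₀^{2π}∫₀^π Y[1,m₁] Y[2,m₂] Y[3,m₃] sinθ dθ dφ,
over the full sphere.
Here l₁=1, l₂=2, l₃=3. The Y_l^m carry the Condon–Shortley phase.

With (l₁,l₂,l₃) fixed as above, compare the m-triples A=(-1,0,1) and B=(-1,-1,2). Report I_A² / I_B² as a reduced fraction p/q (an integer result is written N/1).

3/5

l's match ⇒ only the (l;m) 3-j factors differ between A and B.
A: triangle coeff Δ(1,2,3) = 1/105; Σ_t [0,0]: t=0:+1/8 = 1/8; (3j)²=2/35 [(1 2 3; -1 0 1)], sign=+1
B: triangle coeff Δ(1,2,3) = 1/105; Σ_t [0,0]: t=0:+1/12 = 1/12; (3j)²=2/21 [(1 2 3; -1 -1 2)], sign=-1
I_A²/I_B² = (2/35)/(2/21) = 3/5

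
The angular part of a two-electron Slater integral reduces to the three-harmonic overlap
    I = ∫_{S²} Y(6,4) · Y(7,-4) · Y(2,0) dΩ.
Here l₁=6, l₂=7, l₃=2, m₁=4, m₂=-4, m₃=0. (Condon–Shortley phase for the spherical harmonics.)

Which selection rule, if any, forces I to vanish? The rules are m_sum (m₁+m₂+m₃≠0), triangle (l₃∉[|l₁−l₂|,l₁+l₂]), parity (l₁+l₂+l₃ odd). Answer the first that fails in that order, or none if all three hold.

azimuthal sum: 4 − 4 + 0 = 0  ✓
1 ≤ 2 ≤ 13 (triangle on l)  ✓
L = 6 + 7 + 2 = 15 (odd)  ✗

parity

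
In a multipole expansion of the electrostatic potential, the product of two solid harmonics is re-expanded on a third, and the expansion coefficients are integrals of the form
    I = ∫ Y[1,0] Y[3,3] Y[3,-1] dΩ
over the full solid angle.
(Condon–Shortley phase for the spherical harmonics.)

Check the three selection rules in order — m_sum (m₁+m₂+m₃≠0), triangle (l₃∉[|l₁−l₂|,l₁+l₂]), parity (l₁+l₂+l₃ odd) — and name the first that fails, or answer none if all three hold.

m₁+m₂+m₃ = 0 + 3 − 1 = 2  ✗
triangle: |1−3|=2 ≤ l₃=3 ≤ 1+3=4
parity: l₁+l₂+l₃ = 7 is odd

m_sum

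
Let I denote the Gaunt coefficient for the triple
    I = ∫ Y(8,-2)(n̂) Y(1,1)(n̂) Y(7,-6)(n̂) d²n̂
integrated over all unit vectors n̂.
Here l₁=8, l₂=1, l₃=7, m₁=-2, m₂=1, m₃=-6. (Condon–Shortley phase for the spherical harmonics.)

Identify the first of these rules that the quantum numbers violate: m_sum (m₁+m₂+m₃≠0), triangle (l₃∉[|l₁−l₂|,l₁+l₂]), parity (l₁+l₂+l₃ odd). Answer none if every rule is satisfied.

m_sum

m₁+m₂+m₃ = -2 + 1 − 6 = -7  ✗
triangle: |8−1|=7 ≤ l₃=7 ≤ 8+1=9
parity: l₁+l₂+l₃ = 16 is even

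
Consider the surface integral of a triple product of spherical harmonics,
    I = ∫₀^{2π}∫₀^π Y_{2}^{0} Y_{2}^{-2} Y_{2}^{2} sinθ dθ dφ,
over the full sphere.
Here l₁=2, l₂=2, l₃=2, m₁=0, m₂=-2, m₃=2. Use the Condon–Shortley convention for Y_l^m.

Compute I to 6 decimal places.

-0.180224

Rules hold: Σm=0, L=6 even, 0≤2≤4.
N = 5·5·5 = 125
Δ = 2!·2!·2!/7! = 1/630
Racah Σ t=0..2: t=0:+1/8 t=1:−1/1 t=2:+1/8 = -3/4
⇒ 3j(2 2 2; 0 0 0)² = 2/35, sgn -1
Racah Σ t=0..0: t=0:+1/8 = 1/8
⇒ 3j(2 2 2; 0 -2 2)² = 2/35, sgn +1
4πI² = N·(3j₀)²·(3jₘ)² = 20/49
I = -1·√(0.408163/4π) = -0.18022375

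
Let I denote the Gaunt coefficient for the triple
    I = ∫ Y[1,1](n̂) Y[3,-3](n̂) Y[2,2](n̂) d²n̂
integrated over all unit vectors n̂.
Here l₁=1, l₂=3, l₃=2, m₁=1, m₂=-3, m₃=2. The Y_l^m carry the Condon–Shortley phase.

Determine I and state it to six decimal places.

-0.319865

Rules hold: Σm=0, L=6 even, 2≤2≤4.
N = 3·7·5 = 105
Δ = 2!·0!·4!/7! = 1/105
Racah Σ t=1..1: t=1:−1/4 = -1/4
⇒ 3j(1 3 2; 0 0 0)² = 3/35, sgn -1
Racah Σ t=0..0: t=0:+1/48 = 1/48
⇒ 3j(1 3 2; 1 -3 2)² = 1/7, sgn +1
4πI² = N·(3j₀)²·(3jₘ)² = 9/7
I = -1·√(1.28571/4π) = -0.31986543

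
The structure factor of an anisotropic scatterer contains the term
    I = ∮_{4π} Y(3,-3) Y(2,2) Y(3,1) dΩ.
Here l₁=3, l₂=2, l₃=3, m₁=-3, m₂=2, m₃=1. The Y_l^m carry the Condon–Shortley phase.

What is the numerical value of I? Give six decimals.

Rules hold: Σm=0, L=8 even, 1≤3≤5.
N = 7·5·7 = 245
Δ = 2!·4!·2!/9! = 1/3780
Racah Σ t=0..2: t=0:+1/24 t=1:−1/4 t=2:+1/24 = -1/6
⇒ 3j(3 2 3; 0 0 0)² = 4/105, sgn +1
Racah Σ t=2..2: t=2:+1/96 = 1/96
⇒ 3j(3 2 3; -3 2 1)² = 1/42, sgn +1
4πI² = N·(3j₀)²·(3jₘ)² = 2/9
I = +1·√(0.222222/4π) = 0.13298076

0.132981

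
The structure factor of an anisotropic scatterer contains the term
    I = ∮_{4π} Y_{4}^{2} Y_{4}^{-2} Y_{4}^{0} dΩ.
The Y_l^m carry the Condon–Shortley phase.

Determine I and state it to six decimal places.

Checks pass: Σm=0; 12 even; l₃=4∈[0,8].
(2·4+1)(2·4+1)(2·4+1) = 729
Δ: 4! 4! 4! / 13! → 1/450450
sum: t=0:+1/13824 t=1:−1/216 t=2:+1/64 t=3:−1/216 t=4:+1/13824 = 5/768
3j²(4 4 4; 0 0 0) = Δ·Π!·Σ² = 18/1001  (sign +1)
sum: t=0:+1/384 t=1:−1/216 t=2:+1/2304 = -11/6912
3j²(4 4 4; 2 -2 0) = Δ·Π!·Σ² = 11/1638  (sign -1)
combine: 4πI² = 729·18/1001·11/1638 = 729/8281
take √, sign -1: I = -0.08369845

-0.083698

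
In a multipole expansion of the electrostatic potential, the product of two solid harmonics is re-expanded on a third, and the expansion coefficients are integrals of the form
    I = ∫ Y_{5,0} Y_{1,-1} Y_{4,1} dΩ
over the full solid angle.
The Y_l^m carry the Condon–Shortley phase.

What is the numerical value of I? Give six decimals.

0.155288

Checks pass: Σm=0; 10 even; l₃=4∈[4,6].
(2·5+1)(2·1+1)(2·4+1) = 297
Δ: 2! 8! 0! / 11! → 1/495
sum: t=1:−1/576 = -1/576
3j²(5 1 4; 0 0 0) = Δ·Π!·Σ² = 5/99  (sign -1)
sum: t=0:+1/1440 = 1/1440
3j²(5 1 4; 0 -1 1) = Δ·Π!·Σ² = 2/99  (sign -1)
combine: 4πI² = 297·5/99·2/99 = 10/33
take √, sign +1: I = 0.15528807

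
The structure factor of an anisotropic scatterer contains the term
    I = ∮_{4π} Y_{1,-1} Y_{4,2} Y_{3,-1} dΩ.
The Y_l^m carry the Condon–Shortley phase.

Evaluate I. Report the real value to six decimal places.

0.238414

Rules hold: Σm=0, L=8 even, 3≤3≤5.
N = 3·9·7 = 189
Δ = 2!·0!·6!/9! = 1/252
Racah Σ t=1..1: t=1:−1/36 = -1/36
⇒ 3j(1 4 3; 0 0 0)² = 4/63, sgn +1
Racah Σ t=2..2: t=2:+1/96 = 1/96
⇒ 3j(1 4 3; -1 2 -1)² = 5/84, sgn +1
4πI² = N·(3j₀)²·(3jₘ)² = 5/7
I = +1·√(0.714286/4π) = 0.23841361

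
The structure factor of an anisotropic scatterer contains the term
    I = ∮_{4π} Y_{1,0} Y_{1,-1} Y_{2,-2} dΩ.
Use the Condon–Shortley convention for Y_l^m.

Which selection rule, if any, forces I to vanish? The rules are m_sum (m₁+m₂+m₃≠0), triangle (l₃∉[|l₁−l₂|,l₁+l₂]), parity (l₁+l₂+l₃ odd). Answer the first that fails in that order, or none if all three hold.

m_sum

azimuthal sum: 0 − 1 − 2 = -3  ✗
0 ≤ 2 ≤ 2 (triangle on l)
L = 1 + 1 + 2 = 4 (even)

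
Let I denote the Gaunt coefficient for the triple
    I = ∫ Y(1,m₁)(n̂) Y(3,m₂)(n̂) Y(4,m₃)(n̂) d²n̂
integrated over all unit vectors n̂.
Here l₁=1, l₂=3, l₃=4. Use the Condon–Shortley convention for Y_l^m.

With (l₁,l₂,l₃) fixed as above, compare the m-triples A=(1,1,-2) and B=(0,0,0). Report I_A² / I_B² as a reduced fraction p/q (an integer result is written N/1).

Shared (l₁,l₂,l₃)=(1,3,4): N and (l;000)² cancel in I_A²/I_B².
A: Δ = 0!·2!·6!/9! = 1/252; Racah Σ t=0..0: t=0:+1/96 = 1/96; ⇒ 3j(1 3 4; 1 1 -2)² = 5/84, sgn +1
B: Δ = 0!·2!·6!/9! = 1/252; Racah Σ t=0..0: t=0:+1/36 = 1/36; ⇒ 3j(1 3 4; 0 0 0)² = 4/63, sgn +1
I_A²/I_B² = (5/84)/(4/63) = 15/16

15/16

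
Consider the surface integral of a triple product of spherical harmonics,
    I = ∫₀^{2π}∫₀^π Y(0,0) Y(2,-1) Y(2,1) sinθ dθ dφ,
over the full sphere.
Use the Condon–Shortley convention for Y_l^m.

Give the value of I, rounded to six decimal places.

-0.282095

Rules hold: Σm=0, L=4 even, 2≤2≤2.
N = 1·5·5 = 25
Δ = 0!·0!·4!/5! = 1/5
Racah Σ t=0..0: t=0:+1/4 = 1/4
⇒ 3j(0 2 2; 0 0 0)² = 1/5, sgn +1
Racah Σ t=0..0: t=0:+1/6 = 1/6
⇒ 3j(0 2 2; 0 -1 1)² = 1/5, sgn -1
4πI² = N·(3j₀)²·(3jₘ)² = 1/1
I = -1·√(1/4π) = -0.28209479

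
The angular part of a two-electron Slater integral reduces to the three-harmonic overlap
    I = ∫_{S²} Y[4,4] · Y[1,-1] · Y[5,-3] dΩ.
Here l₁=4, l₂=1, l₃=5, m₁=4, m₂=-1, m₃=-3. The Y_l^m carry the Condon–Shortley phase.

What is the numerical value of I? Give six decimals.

m-sum 0 ✓  L=10 even ✓  3≤5≤5 ✓
Π(2lᵢ+1) = 9×3×11 = 297
triangle coeff Δ(4,1,5) = 1/495
Σ_t [0,0]: t=0:+1/576 = 1/576
(3j)²=5/99 [(4 1 5; 0 0 0)], sign=-1
Σ_t [0,0]: t=0:+1/80640 = 1/80640
(3j)²=1/495 [(4 1 5; 4 -1 -3)], sign=+1
⇒ 4πI² = 1/33
I = (-1)√(1/33/(4π)) = -0.04910640

-0.049106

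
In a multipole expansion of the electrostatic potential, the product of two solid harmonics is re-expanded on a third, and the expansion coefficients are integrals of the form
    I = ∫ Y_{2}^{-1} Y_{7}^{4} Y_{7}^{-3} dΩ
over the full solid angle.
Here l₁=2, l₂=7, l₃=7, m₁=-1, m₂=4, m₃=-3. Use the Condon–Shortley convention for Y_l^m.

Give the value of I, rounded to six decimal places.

0.162315

m-sum 0 ✓  L=16 even ✓  5≤7≤9 ✓
Π(2lᵢ+1) = 5×15×15 = 1125
triangle coeff Δ(2,7,7) = 1/185640
Σ_t [0,2]: t=0:+1/2419200 t=1:−1/518400 t=2:+1/2419200 = -1/907200
(3j)²=56/3315 [(2 7 7; 0 0 0)], sign=+1
Σ_t [1,2]: t=1:−1/14515200 t=2:+1/4354560 = 1/6220800
(3j)²=77/4420 [(2 7 7; -1 4 -3)], sign=+1
⇒ 4πI² = 16170/48841
I = (+1)√(16170/48841/(4π)) = 0.16231468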